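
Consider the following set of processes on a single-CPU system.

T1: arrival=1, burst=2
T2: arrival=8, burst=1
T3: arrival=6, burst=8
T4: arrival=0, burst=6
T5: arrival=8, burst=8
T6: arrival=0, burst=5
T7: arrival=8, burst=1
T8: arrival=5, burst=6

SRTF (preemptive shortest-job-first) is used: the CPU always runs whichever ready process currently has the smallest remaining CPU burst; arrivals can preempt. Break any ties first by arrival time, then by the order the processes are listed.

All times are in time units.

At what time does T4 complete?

Schedule: | T6 0-1 | T1 1-3 | T6 3-7 | T4 7-8 | T2 8-9 | T7 9-10 | T4 10-15 | T8 15-21 | T3 21-29 | T5 29-37 |
Completion: T1=3  T2=9  T3=29  T4=15  T5=37  T6=7  T7=10  T8=21
Turnaround (C−A): T1=2  T2=1  T3=23  T4=15  T5=29  T6=7  T7=2  T8=16

15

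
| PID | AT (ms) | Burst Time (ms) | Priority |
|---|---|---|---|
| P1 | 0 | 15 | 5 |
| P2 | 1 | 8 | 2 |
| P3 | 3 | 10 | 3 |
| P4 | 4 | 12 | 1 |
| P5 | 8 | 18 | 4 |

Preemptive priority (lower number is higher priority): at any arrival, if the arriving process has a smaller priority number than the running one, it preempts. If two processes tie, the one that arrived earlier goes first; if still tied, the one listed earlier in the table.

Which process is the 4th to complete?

Schedule: | P1 0-1 | P2 1-4 | P4 4-16 | P2 16-21 | P3 21-31 | P5 31-49 | P1 49-63 |
Completion: P1=63  P2=21  P3=31  P4=16  P5=49
Finish order: P4 → P2 → P3 → P5 → P1

P5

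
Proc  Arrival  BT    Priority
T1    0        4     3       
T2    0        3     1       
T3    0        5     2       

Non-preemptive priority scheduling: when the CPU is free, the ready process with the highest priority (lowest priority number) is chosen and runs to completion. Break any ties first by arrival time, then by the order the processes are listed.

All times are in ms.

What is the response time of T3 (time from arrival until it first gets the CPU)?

Timeline: | T2 0-3 | T3 3-8 | T1 8-12 |
Completion: T1=12  T2=3  T3=8
Turnaround (C−A): T1=12  T2=3  T3=8
Response(T3) = first start − arrival = 3 − 0 = 3

3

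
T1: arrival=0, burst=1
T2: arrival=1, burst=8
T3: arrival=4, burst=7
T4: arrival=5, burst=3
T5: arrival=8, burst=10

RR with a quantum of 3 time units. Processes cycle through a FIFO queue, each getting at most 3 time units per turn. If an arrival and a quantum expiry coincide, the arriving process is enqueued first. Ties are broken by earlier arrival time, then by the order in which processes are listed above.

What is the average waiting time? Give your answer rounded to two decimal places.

Timeline: | T1 0-1 | T2 1-4 | T3 4-7 | T2 7-10 | T4 10-13 | T3 13-16 | T5 16-19 | T2 19-21 | T3 21-22 | T5 22-29 |
Completion: T1=1  T2=21  T3=22  T4=13  T5=29
Turnaround (C−A): T1=1  T2=20  T3=18  T4=8  T5=21
Waiting times: T1=0, T2=12, T3=11, T4=5, T5=11
Average waiting = (0+12+11+5+11) / 5 = 39/5 = 7.80

7.80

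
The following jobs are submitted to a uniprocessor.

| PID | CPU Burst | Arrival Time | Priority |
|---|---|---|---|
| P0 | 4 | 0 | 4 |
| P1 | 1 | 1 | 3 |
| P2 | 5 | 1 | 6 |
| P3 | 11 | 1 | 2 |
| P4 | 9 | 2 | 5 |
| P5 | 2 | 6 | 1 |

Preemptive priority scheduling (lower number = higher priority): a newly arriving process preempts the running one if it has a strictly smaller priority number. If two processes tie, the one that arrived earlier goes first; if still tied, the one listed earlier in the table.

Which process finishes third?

Gantt: | P0 0-1 | P3 1-6 | P5 6-8 | P3 8-14 | P1 14-15 | P0 15-18 | P4 18-27 | P2 27-32 |
Completion: P0=18  P1=15  P2=32  P3=14  P4=27  P5=8
Finish order: P5 → P3 → P1 → P0 → P4 → P2

P1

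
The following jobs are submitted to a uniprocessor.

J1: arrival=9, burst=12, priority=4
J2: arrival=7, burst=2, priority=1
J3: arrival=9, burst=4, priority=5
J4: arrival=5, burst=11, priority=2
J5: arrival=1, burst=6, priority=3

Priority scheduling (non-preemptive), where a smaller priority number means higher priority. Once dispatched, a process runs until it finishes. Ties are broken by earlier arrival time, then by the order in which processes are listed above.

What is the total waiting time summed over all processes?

Schedule: | idle 0-1 | J5 1-7 | J2 7-9 | J4 9-20 | J1 20-32 | J3 32-36 |
Completion: J1=32  J2=9  J3=36  J4=20  J5=7
Waiting = turnaround − burst: J1=11, J2=0, J3=23, J4=4, J5=0
Total waiting = 11 + 0 + 23 + 4 + 0 = 38

38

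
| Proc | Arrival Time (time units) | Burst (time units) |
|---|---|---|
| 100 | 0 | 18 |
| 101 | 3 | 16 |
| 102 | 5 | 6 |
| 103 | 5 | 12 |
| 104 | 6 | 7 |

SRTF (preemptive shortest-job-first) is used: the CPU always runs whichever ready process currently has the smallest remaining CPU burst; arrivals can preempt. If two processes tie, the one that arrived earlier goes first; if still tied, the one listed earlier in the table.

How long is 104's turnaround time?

12

Schedule: | 100 0-5 | 102 5-11 | 104 11-18 | 103 18-30 | 100 30-43 | 101 43-59 |
Completion: 100=43  101=59  102=11  103=30  104=18
Turnaround (C−A): 100=43  101=56  102=6  103=25  104=12
Turnaround(104) = completion − arrival = 18 − 6 = 12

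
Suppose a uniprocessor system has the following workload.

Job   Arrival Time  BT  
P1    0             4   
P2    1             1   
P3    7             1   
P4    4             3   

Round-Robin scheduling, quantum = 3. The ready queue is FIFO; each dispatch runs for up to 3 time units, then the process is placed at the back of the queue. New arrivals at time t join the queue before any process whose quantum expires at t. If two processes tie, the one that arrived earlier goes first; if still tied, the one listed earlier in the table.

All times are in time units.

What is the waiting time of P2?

Timeline: | P1 0-3 | P2 3-4 | P1 4-5 | P4 5-8 | P3 8-9 |
Completion: P1=5  P2=4  P3=9  P4=8
Waiting(P2) = turnaround − burst = 3 − 1 = 2

2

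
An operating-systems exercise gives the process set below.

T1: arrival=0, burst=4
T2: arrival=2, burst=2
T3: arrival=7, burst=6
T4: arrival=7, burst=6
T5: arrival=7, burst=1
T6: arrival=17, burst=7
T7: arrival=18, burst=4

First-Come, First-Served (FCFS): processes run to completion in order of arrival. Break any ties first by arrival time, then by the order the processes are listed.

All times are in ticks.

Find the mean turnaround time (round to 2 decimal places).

8.86

Schedule: | T1 0-4 | T2 4-6 | idle 6-7 | T3 7-13 | T4 13-19 | T5 19-20 | T6 20-27 | T7 27-31 |
Completion: T1=4  T2=6  T3=13  T4=19  T5=20  T6=27  T7=31
Turnaround times: T1=4, T2=4, T3=6, T4=12, T5=13, T6=10, T7=13
Average turnaround = (4+4+6+12+13+10+13) / 7 = 62/7 = 8.86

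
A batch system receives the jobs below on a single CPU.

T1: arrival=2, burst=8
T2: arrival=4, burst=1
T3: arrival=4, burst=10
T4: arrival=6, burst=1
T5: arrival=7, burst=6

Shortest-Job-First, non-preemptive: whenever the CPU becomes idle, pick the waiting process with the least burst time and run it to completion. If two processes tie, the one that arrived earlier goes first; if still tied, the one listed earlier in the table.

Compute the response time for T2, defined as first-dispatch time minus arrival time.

6

Timeline: | idle 0-2 | T1 2-10 | T2 10-11 | T4 11-12 | T5 12-18 | T3 18-28 |
Completion: T1=10  T2=11  T3=28  T4=12  T5=18
Response(T2) = first start − arrival = 10 − 4 = 6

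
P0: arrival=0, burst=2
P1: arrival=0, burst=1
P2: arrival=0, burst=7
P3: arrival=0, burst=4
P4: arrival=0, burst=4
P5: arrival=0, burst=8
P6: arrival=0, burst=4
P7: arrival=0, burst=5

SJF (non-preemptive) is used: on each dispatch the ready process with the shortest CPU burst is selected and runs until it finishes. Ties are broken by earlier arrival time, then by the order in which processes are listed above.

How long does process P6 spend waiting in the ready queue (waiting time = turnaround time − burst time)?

11

Schedule: | P1 0-1 | P0 1-3 | P3 3-7 | P4 7-11 | P6 11-15 | P7 15-20 | P2 20-27 | P5 27-35 |
Completion: P0=3  P1=1  P2=27  P3=7  P4=11  P5=35  P6=15  P7=20
Turnaround (C−A): P0=3  P1=1  P2=27  P3=7  P4=11  P5=35  P6=15  P7=20
Waiting(P6) = turnaround − burst = 15 − 4 = 11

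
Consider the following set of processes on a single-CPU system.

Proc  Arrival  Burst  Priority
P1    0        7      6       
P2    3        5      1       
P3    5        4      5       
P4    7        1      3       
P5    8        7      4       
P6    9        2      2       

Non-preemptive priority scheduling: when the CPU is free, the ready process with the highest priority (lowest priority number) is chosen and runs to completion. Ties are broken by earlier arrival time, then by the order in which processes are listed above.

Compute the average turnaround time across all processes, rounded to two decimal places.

10.67

Gantt: | P1 0-7 | P2 7-12 | P6 12-14 | P4 14-15 | P5 15-22 | P3 22-26 |
Completion: P1=7  P2=12  P3=26  P4=15  P5=22  P6=14
Turnaround (C−A): P1=7  P2=9  P3=21  P4=8  P5=14  P6=5
Turnaround times: P1=7, P2=9, P3=21, P4=8, P5=14, P6=5
Average turnaround = (7+9+21+8+14+5) / 6 = 64/6 = 10.67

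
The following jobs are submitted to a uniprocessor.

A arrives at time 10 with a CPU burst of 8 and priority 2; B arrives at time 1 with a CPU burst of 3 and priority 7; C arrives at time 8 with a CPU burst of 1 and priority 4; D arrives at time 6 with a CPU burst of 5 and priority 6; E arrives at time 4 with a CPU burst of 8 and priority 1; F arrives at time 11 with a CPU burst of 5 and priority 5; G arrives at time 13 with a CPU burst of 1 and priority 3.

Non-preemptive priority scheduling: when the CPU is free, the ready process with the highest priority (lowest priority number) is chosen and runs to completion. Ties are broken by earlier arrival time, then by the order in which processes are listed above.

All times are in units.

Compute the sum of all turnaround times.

Schedule: | idle 0-1 | B 1-4 | E 4-12 | A 12-20 | G 20-21 | C 21-22 | F 22-27 | D 27-32 |
Completion: A=20  B=4  C=22  D=32  E=12  F=27  G=21
Turnaround (C−A): A=10  B=3  C=14  D=26  E=8  F=16  G=8
Turnaround = completion − arrival: A=10, B=3, C=14, D=26, E=8, F=16, G=8
Total turnaround = 10 + 3 + 14 + 26 + 8 + 16 + 8 = 85

85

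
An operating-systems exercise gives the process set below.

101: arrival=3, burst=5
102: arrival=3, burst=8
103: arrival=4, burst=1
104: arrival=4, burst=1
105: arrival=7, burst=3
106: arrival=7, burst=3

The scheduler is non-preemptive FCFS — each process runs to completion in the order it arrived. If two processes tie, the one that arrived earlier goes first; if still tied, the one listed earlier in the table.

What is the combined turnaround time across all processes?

76

Schedule: | idle 0-3 | 101 3-8 | 102 8-16 | 103 16-17 | 104 17-18 | 105 18-21 | 106 21-24 |
Completion: 101=8  102=16  103=17  104=18  105=21  106=24
Turnaround (C−A): 101=5  102=13  103=13  104=14  105=14  106=17
Turnaround = completion − arrival: 101=5, 102=13, 103=13, 104=14, 105=14, 106=17
Total turnaround = 5 + 13 + 13 + 14 + 14 + 17 = 76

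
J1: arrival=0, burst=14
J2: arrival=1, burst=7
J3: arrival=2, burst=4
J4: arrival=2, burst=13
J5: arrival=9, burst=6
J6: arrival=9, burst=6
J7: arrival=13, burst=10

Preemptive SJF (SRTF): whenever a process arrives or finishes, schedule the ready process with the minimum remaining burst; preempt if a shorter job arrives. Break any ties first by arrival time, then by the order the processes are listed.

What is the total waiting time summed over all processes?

105

Schedule: | J1 0-1 | J2 1-2 | J3 2-6 | J2 6-12 | J5 12-18 | J6 18-24 | J7 24-34 | J1 34-47 | J4 47-60 |
Completion: J1=47  J2=12  J3=6  J4=60  J5=18  J6=24  J7=34
Waiting = turnaround − burst: J1=33, J2=4, J3=0, J4=45, J5=3, J6=9, J7=11
Total waiting = 33 + 4 + 0 + 45 + 3 + 9 + 11 = 105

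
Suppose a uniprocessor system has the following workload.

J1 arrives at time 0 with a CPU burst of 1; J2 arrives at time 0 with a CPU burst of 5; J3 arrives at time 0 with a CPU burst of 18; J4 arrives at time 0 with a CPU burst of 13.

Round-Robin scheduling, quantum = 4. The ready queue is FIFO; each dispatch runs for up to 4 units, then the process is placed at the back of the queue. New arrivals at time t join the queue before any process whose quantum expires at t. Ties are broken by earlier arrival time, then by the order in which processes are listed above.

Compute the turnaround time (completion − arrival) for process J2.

Gantt: | J1 0-1 | J2 1-5 | J3 5-9 | J4 9-13 | J2 13-14 | J3 14-18 | J4 18-22 | J3 22-26 | J4 26-30 | J3 30-34 | J4 34-35 | J3 35-37 |
Completion: J1=1  J2=14  J3=37  J4=35
Turnaround(J2) = completion − arrival = 14 − 0 = 14

14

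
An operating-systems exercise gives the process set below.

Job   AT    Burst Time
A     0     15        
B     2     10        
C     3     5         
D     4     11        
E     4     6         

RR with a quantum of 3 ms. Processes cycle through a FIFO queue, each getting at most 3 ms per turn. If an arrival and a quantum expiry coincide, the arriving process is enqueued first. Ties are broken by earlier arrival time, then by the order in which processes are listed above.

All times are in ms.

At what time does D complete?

Schedule: | A 0-3 | B 3-6 | C 6-9 | A 9-12 | D 12-15 | E 15-18 | B 18-21 | C 21-23 | A 23-26 | D 26-29 | E 29-32 | B 32-35 | A 35-38 | D 38-41 | B 41-42 | A 42-45 | D 45-47 |
Completion: A=45  B=42  C=23  D=47  E=32

47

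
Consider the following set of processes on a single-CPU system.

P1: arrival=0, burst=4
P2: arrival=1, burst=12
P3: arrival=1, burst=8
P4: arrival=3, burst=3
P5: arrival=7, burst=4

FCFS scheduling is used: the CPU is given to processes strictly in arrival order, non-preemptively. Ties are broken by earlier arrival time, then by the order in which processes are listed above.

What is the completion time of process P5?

Timeline: | P1 0-4 | P2 4-16 | P3 16-24 | P4 24-27 | P5 27-31 |
Completion: P1=4  P2=16  P3=24  P4=27  P5=31

31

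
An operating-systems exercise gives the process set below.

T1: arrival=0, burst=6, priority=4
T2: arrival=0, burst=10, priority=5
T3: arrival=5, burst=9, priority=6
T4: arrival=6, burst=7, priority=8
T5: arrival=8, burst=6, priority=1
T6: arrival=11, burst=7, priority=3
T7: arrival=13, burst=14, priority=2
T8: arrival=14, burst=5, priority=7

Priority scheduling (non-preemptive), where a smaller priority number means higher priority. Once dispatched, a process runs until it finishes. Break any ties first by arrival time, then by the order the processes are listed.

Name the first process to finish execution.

T1

Timeline: | T1 0-6 | T2 6-16 | T5 16-22 | T7 22-36 | T6 36-43 | T3 43-52 | T8 52-57 | T4 57-64 |
Completion: T1=6  T2=16  T3=52  T4=64  T5=22  T6=43  T7=36  T8=57
Finish order: T1 → T2 → T5 → T7 → T6 → T3 → T8 → T4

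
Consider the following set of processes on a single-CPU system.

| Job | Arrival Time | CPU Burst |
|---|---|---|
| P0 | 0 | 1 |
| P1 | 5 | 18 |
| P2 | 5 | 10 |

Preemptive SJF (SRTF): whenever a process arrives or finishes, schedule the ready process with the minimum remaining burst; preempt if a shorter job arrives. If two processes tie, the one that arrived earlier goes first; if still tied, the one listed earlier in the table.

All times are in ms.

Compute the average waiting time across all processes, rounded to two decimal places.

3.33

Timeline: | P0 0-1 | idle 1-5 | P2 5-15 | P1 15-33 |
Completion: P0=1  P1=33  P2=15
Waiting times: P0=0, P1=10, P2=0
Average waiting = (0+10+0) / 3 = 10/3 = 3.33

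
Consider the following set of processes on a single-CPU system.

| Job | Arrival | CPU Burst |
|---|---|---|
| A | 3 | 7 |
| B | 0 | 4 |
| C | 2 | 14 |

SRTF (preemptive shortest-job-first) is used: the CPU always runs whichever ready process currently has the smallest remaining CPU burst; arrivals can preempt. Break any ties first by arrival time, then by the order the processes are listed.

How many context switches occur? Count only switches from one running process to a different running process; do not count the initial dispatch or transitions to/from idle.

Gantt: | B 0-4 | A 4-11 | C 11-25 |
Completion: A=11  B=4  C=25

2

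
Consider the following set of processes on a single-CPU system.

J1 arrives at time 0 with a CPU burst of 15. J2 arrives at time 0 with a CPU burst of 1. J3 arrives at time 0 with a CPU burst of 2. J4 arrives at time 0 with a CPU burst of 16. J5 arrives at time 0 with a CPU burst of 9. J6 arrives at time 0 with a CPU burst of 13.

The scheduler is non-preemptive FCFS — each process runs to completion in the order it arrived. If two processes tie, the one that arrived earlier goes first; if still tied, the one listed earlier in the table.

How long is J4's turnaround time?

34

Gantt: | J1 0-15 | J2 15-16 | J3 16-18 | J4 18-34 | J5 34-43 | J6 43-56 |
Completion: J1=15  J2=16  J3=18  J4=34  J5=43  J6=56
Turnaround(J4) = completion − arrival = 34 − 0 = 34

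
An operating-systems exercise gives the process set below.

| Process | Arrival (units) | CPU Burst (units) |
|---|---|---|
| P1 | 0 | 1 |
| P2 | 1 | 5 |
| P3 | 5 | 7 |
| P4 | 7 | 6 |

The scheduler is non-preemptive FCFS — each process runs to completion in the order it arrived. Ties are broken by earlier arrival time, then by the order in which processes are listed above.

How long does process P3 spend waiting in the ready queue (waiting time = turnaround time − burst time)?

1

Schedule: | P1 0-1 | P2 1-6 | P3 6-13 | P4 13-19 |
Completion: P1=1  P2=6  P3=13  P4=19
Waiting(P3) = turnaround − burst = 8 − 7 = 1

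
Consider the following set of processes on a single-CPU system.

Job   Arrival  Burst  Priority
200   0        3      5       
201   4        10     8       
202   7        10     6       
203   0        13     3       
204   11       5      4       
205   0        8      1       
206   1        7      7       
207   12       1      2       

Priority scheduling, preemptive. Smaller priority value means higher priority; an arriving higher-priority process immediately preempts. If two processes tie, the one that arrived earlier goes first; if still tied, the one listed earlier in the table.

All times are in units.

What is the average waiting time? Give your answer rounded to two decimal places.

19.00

Schedule: | 205 0-8 | 203 8-12 | 207 12-13 | 203 13-22 | 204 22-27 | 200 27-30 | 202 30-40 | 206 40-47 | 201 47-57 |
Completion: 200=30  201=57  202=40  203=22  204=27  205=8  206=47  207=13
Turnaround (C−A): 200=30  201=53  202=33  203=22  204=16  205=8  206=46  207=1
Waiting times: 200=27, 201=43, 202=23, 203=9, 204=11, 205=0, 206=39, 207=0
Average waiting = (27+43+23+9+11+0+39+0) / 8 = 152/8 = 19.00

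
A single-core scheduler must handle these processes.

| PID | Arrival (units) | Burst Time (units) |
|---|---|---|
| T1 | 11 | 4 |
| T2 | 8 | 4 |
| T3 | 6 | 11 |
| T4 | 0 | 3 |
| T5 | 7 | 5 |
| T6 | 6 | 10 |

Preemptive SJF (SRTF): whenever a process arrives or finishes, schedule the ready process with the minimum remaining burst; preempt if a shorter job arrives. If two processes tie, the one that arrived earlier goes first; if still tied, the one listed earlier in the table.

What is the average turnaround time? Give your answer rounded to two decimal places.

13.67

Schedule: | T4 0-3 | idle 3-6 | T6 6-7 | T5 7-12 | T2 12-16 | T1 16-20 | T6 20-29 | T3 29-40 |
Completion: T1=20  T2=16  T3=40  T4=3  T5=12  T6=29
Turnaround (C−A): T1=9  T2=8  T3=34  T4=3  T5=5  T6=23
Turnaround times: T1=9, T2=8, T3=34, T4=3, T5=5, T6=23
Average turnaround = (9+8+34+3+5+23) / 6 = 82/6 = 13.67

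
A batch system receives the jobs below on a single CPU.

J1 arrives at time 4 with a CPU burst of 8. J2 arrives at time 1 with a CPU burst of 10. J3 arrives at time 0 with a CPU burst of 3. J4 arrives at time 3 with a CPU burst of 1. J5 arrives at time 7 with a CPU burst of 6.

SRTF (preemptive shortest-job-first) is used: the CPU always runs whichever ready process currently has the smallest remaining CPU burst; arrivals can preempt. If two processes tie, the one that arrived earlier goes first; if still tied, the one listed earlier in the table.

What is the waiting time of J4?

Schedule: | J3 0-3 | J4 3-4 | J1 4-12 | J5 12-18 | J2 18-28 |
Completion: J1=12  J2=28  J3=3  J4=4  J5=18
Turnaround (C−A): J1=8  J2=27  J3=3  J4=1  J5=11
Waiting(J4) = turnaround − burst = 1 − 1 = 0

0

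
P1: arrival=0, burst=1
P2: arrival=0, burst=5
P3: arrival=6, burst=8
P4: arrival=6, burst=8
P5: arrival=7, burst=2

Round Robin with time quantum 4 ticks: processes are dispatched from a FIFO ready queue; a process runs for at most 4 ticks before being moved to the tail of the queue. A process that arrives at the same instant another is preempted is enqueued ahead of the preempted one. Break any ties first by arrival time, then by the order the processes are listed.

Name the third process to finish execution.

Gantt: | P1 0-1 | P2 1-6 | P3 6-10 | P4 10-14 | P5 14-16 | P3 16-20 | P4 20-24 |
Completion: P1=1  P2=6  P3=20  P4=24  P5=16
Finish order: P1 → P2 → P5 → P3 → P4

P5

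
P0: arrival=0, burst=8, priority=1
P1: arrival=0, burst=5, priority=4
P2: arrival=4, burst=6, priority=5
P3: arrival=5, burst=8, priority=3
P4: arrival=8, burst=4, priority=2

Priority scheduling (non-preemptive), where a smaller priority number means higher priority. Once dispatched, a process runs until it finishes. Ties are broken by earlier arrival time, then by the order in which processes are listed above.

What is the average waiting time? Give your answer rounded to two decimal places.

Timeline: | P0 0-8 | P4 8-12 | P3 12-20 | P1 20-25 | P2 25-31 |
Completion: P0=8  P1=25  P2=31  P3=20  P4=12
Waiting times: P0=0, P1=20, P2=21, P3=7, P4=0
Average waiting = (0+20+21+7+0) / 5 = 48/5 = 9.60

9.60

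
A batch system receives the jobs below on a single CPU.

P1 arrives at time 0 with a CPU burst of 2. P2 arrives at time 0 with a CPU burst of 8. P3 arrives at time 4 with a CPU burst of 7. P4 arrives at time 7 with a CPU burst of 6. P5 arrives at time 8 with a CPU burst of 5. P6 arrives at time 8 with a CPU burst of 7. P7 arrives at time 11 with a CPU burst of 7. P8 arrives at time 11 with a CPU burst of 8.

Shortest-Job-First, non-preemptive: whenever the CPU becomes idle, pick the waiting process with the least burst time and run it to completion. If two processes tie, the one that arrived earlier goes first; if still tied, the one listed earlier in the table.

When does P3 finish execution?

Gantt: | P1 0-2 | P2 2-10 | P5 10-15 | P4 15-21 | P3 21-28 | P6 28-35 | P7 35-42 | P8 42-50 |
Completion: P1=2  P2=10  P3=28  P4=21  P5=15  P6=35  P7=42  P8=50
Turnaround (C−A): P1=2  P2=10  P3=24  P4=14  P5=7  P6=27  P7=31  P8=39

28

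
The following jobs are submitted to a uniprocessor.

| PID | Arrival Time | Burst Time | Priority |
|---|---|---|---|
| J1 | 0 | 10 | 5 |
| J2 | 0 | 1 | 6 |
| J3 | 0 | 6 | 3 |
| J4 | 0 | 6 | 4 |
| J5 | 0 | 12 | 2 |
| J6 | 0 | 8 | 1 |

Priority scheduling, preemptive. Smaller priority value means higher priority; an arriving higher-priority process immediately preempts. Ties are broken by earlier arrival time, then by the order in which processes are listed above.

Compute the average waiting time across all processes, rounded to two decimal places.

21.33

Timeline: | J6 0-8 | J5 8-20 | J3 20-26 | J4 26-32 | J1 32-42 | J2 42-43 |
Completion: J1=42  J2=43  J3=26  J4=32  J5=20  J6=8
Waiting times: J1=32, J2=42, J3=20, J4=26, J5=8, J6=0
Average waiting = (32+42+20+26+8+0) / 6 = 128/6 = 21.33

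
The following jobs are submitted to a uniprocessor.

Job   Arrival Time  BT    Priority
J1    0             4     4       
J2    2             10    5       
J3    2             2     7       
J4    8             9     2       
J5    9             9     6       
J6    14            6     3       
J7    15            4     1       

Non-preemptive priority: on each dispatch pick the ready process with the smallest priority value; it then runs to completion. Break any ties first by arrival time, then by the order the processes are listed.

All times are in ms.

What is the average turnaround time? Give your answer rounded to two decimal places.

Timeline: | J1 0-4 | J2 4-14 | J4 14-23 | J7 23-27 | J6 27-33 | J5 33-42 | J3 42-44 |
Completion: J1=4  J2=14  J3=44  J4=23  J5=42  J6=33  J7=27
Turnaround times: J1=4, J2=12, J3=42, J4=15, J5=33, J6=19, J7=12
Average turnaround = (4+12+42+15+33+19+12) / 7 = 137/7 = 19.57

19.57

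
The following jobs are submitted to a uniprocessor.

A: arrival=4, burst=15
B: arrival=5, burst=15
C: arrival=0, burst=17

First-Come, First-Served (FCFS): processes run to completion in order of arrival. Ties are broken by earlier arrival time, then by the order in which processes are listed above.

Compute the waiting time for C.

Gantt: | C 0-17 | A 17-32 | B 32-47 |
Completion: A=32  B=47  C=17
Waiting(C) = turnaround − burst = 17 − 17 = 0

0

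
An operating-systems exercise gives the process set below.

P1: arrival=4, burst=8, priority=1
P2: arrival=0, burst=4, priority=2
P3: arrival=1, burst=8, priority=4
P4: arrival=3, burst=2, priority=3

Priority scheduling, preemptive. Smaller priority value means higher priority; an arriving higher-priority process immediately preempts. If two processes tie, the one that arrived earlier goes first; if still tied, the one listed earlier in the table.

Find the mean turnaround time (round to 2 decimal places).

11.00

Timeline: | P2 0-4 | P1 4-12 | P4 12-14 | P3 14-22 |
Completion: P1=12  P2=4  P3=22  P4=14
Turnaround (C−A): P1=8  P2=4  P3=21  P4=11
Turnaround times: P1=8, P2=4, P3=21, P4=11
Average turnaround = (8+4+21+11) / 4 = 44/4 = 11.00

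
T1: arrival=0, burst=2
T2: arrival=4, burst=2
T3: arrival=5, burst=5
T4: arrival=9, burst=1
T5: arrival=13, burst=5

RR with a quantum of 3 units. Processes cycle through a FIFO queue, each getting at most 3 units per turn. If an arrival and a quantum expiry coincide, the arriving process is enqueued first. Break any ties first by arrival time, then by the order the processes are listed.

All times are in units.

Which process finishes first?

Timeline: | T1 0-2 | idle 2-4 | T2 4-6 | T3 6-9 | T4 9-10 | T3 10-12 | idle 12-13 | T5 13-18 |
Completion: T1=2  T2=6  T3=12  T4=10  T5=18
Turnaround (C−A): T1=2  T2=2  T3=7  T4=1  T5=5
Finish order: T1 → T2 → T4 → T3 → T5

T1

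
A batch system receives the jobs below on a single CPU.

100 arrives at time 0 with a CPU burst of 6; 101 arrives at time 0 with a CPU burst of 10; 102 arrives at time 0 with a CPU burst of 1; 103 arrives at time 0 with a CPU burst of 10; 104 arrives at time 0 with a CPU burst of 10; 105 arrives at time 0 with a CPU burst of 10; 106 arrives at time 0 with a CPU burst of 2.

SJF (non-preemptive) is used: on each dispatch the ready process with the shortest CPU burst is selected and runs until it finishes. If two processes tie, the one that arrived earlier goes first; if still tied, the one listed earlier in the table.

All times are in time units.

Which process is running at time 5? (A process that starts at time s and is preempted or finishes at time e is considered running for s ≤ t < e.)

Gantt: | 102 0-1 | 106 1-3 | 100 3-9 | 101 9-19 | 103 19-29 | 104 29-39 | 105 39-49 |
Completion: 100=9  101=19  102=1  103=29  104=39  105=49  106=3
Turnaround (C−A): 100=9  101=19  102=1  103=29  104=39  105=49  106=3

100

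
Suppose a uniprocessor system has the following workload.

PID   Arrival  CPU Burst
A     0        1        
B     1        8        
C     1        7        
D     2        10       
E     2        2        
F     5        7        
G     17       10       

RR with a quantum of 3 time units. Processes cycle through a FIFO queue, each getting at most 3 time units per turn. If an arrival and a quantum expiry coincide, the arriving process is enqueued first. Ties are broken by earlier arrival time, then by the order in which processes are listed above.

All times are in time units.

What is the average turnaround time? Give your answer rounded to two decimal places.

24.29

Gantt: | A 0-1 | B 1-4 | C 4-7 | D 7-10 | E 10-12 | B 12-15 | F 15-18 | C 18-21 | D 21-24 | B 24-26 | G 26-29 | F 29-32 | C 32-33 | D 33-36 | G 36-39 | F 39-40 | D 40-41 | G 41-45 |
Completion: A=1  B=26  C=33  D=41  E=12  F=40  G=45
Turnaround times: A=1, B=25, C=32, D=39, E=10, F=35, G=28
Average turnaround = (1+25+32+39+10+35+28) / 7 = 170/7 = 24.29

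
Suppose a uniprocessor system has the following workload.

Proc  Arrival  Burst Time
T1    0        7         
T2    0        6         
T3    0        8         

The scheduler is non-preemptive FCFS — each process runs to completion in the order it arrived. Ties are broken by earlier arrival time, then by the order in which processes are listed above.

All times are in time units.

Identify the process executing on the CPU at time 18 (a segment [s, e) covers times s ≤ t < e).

T3

Schedule: | T1 0-7 | T2 7-13 | T3 13-21 |
Completion: T1=7  T2=13  T3=21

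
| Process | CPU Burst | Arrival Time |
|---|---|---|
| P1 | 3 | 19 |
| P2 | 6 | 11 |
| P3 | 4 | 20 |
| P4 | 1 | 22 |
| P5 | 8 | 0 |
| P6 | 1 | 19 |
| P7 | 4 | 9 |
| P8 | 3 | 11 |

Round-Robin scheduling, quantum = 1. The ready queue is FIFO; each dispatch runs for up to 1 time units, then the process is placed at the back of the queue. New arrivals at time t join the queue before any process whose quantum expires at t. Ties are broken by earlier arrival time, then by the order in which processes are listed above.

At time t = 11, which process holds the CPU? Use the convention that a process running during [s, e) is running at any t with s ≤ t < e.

P2

Timeline: | P5 0-8 | idle 8-9 | P7 9-11 | P2 11-12 | P8 12-13 | P7 13-14 | P2 14-15 | P8 15-16 | P7 16-17 | P2 17-18 | P8 18-19 | P2 19-20 | P1 20-21 | P6 21-22 | P3 22-23 | P2 23-24 | P1 24-25 | P4 25-26 | P3 26-27 | P2 27-28 | P1 28-29 | P3 29-31 |
Completion: P1=29  P2=28  P3=31  P4=26  P5=8  P6=22  P7=17  P8=19
Turnaround (C−A): P1=10  P2=17  P3=11  P4=4  P5=8  P6=3  P7=8  P8=8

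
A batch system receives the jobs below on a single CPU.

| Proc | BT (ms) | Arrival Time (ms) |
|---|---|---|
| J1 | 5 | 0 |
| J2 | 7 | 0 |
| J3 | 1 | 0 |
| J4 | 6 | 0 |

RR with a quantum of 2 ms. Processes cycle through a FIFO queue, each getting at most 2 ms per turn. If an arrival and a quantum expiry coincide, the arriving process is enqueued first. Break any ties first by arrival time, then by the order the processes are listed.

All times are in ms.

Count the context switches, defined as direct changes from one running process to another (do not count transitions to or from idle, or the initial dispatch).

10

Schedule: | J1 0-2 | J2 2-4 | J3 4-5 | J4 5-7 | J1 7-9 | J2 9-11 | J4 11-13 | J1 13-14 | J2 14-16 | J4 16-18 | J2 18-19 |
Completion: J1=14  J2=19  J3=5  J4=18
Turnaround (C−A): J1=14  J2=19  J3=5  J4=18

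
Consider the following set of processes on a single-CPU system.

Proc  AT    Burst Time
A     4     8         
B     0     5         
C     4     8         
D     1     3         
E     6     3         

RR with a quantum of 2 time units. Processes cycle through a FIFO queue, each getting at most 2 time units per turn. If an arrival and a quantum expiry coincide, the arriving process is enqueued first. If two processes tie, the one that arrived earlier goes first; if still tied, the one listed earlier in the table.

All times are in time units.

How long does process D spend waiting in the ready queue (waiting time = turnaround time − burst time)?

Gantt: | B 0-2 | D 2-4 | B 4-6 | A 6-8 | C 8-10 | D 10-11 | E 11-13 | B 13-14 | A 14-16 | C 16-18 | E 18-19 | A 19-21 | C 21-23 | A 23-25 | C 25-27 |
Completion: A=25  B=14  C=27  D=11  E=19
Waiting(D) = turnaround − burst = 10 − 3 = 7

7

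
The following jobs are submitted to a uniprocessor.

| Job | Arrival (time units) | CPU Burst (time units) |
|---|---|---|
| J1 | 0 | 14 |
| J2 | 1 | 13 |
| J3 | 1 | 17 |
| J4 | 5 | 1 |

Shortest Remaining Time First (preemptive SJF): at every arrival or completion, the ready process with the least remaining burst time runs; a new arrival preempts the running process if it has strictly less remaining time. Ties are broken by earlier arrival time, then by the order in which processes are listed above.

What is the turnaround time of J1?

15

Schedule: | J1 0-5 | J4 5-6 | J1 6-15 | J2 15-28 | J3 28-45 |
Completion: J1=15  J2=28  J3=45  J4=6
Turnaround(J1) = completion − arrival = 15 − 0 = 15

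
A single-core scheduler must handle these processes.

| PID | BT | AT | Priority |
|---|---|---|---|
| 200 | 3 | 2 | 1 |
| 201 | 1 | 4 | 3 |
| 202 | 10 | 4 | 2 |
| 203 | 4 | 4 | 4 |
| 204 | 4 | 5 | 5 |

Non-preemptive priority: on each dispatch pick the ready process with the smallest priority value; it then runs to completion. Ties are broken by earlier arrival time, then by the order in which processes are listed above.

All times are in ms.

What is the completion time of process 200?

Gantt: | idle 0-2 | 200 2-5 | 202 5-15 | 201 15-16 | 203 16-20 | 204 20-24 |
Completion: 200=5  201=16  202=15  203=20  204=24
Turnaround (C−A): 200=3  201=12  202=11  203=16  204=19

5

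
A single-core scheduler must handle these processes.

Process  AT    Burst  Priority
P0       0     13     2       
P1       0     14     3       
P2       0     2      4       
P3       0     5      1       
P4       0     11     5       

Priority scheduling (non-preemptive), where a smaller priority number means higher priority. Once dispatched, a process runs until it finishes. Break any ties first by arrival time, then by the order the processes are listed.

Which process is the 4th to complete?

P2

Schedule: | P3 0-5 | P0 5-18 | P1 18-32 | P2 32-34 | P4 34-45 |
Completion: P0=18  P1=32  P2=34  P3=5  P4=45
Finish order: P3 → P0 → P1 → P2 → P4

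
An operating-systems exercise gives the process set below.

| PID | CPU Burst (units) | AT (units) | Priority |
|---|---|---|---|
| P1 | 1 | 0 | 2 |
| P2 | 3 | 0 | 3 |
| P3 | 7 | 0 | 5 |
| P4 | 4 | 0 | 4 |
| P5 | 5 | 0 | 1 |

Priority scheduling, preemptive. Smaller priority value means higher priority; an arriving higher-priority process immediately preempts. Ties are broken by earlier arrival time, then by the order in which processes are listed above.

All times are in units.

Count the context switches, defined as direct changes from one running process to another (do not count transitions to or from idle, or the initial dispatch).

4

Gantt: | P5 0-5 | P1 5-6 | P2 6-9 | P4 9-13 | P3 13-20 |
Completion: P1=6  P2=9  P3=20  P4=13  P5=5
Turnaround (C−A): P1=6  P2=9  P3=20  P4=13  P5=5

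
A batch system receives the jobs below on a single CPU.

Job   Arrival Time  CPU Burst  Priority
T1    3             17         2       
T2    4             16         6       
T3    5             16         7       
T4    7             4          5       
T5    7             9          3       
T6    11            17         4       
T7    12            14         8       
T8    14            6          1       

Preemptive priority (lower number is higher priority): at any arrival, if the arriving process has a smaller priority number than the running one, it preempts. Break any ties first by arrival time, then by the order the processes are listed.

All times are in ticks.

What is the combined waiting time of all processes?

Timeline: | idle 0-3 | T1 3-14 | T8 14-20 | T1 20-26 | T5 26-35 | T6 35-52 | T4 52-56 | T2 56-72 | T3 72-88 | T7 88-102 |
Completion: T1=26  T2=72  T3=88  T4=56  T5=35  T6=52  T7=102  T8=20
Turnaround (C−A): T1=23  T2=68  T3=83  T4=49  T5=28  T6=41  T7=90  T8=6
Waiting = turnaround − burst: T1=6, T2=52, T3=67, T4=45, T5=19, T6=24, T7=76, T8=0
Total waiting = 6 + 52 + 67 + 45 + 19 + 24 + 76 + 0 = 289

289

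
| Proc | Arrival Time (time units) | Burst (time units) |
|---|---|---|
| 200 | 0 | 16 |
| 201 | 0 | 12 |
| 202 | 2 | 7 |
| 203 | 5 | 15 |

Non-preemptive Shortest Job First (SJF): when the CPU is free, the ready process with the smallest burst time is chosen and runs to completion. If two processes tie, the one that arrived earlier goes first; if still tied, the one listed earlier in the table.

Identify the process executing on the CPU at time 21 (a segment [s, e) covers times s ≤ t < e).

203

Gantt: | 201 0-12 | 202 12-19 | 203 19-34 | 200 34-50 |
Completion: 200=50  201=12  202=19  203=34
Turnaround (C−A): 200=50  201=12  202=17  203=29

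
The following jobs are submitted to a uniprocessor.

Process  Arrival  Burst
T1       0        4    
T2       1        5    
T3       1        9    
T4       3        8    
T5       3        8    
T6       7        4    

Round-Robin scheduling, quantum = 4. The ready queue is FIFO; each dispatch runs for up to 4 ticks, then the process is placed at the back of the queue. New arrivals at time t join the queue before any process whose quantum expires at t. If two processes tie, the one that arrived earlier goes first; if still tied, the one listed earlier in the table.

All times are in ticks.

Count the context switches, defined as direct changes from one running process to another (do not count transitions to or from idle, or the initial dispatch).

10

Timeline: | T1 0-4 | T2 4-8 | T3 8-12 | T4 12-16 | T5 16-20 | T6 20-24 | T2 24-25 | T3 25-29 | T4 29-33 | T5 33-37 | T3 37-38 |
Completion: T1=4  T2=25  T3=38  T4=33  T5=37  T6=24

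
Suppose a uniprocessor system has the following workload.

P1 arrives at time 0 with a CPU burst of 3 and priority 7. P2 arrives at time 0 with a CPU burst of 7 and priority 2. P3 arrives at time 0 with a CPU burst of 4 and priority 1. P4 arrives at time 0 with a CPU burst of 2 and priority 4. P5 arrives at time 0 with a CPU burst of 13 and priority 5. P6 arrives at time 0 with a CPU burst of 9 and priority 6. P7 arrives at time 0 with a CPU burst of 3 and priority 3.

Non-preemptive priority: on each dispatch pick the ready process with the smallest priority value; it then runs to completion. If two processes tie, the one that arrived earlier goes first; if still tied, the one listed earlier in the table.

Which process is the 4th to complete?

P4

Schedule: | P3 0-4 | P2 4-11 | P7 11-14 | P4 14-16 | P5 16-29 | P6 29-38 | P1 38-41 |
Completion: P1=41  P2=11  P3=4  P4=16  P5=29  P6=38  P7=14
Turnaround (C−A): P1=41  P2=11  P3=4  P4=16  P5=29  P6=38  P7=14
Finish order: P3 → P2 → P7 → P4 → P5 → P6 → P1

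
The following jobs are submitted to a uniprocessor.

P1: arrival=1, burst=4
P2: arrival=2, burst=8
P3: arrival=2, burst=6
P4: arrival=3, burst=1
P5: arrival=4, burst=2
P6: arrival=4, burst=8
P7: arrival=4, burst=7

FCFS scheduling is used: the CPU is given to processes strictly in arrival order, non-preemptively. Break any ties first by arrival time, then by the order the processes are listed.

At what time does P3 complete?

Gantt: | idle 0-1 | P1 1-5 | P2 5-13 | P3 13-19 | P4 19-20 | P5 20-22 | P6 22-30 | P7 30-37 |
Completion: P1=5  P2=13  P3=19  P4=20  P5=22  P6=30  P7=37

19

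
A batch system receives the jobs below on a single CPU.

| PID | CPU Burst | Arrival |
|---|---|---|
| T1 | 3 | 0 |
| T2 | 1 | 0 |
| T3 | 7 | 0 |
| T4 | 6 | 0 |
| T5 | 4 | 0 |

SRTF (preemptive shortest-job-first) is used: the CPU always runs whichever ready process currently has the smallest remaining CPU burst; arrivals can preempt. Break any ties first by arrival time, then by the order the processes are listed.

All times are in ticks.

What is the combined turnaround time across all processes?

Gantt: | T2 0-1 | T1 1-4 | T5 4-8 | T4 8-14 | T3 14-21 |
Completion: T1=4  T2=1  T3=21  T4=14  T5=8
Turnaround (C−A): T1=4  T2=1  T3=21  T4=14  T5=8
Turnaround = completion − arrival: T1=4, T2=1, T3=21, T4=14, T5=8
Total turnaround = 4 + 1 + 21 + 14 + 8 = 48

48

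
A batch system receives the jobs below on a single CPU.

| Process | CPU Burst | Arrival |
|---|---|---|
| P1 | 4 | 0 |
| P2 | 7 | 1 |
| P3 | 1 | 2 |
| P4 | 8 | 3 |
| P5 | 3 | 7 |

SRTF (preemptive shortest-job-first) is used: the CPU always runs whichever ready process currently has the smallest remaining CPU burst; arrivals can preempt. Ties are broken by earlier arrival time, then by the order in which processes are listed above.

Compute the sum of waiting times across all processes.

20

Gantt: | P1 0-2 | P3 2-3 | P1 3-5 | P2 5-7 | P5 7-10 | P2 10-15 | P4 15-23 |
Completion: P1=5  P2=15  P3=3  P4=23  P5=10
Turnaround (C−A): P1=5  P2=14  P3=1  P4=20  P5=3
Waiting = turnaround − burst: P1=1, P2=7, P3=0, P4=12, P5=0
Total waiting = 1 + 7 + 0 + 12 + 0 = 20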